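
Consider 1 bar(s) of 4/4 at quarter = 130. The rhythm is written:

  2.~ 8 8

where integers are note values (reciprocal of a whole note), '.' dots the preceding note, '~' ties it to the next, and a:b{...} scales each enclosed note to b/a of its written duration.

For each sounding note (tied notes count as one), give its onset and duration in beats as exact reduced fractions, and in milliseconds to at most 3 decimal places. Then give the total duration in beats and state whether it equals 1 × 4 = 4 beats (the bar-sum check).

1) 0.0ms=0b +1615.385ms=7/2b
2) 1615.385ms=7/2b +230.769ms=1/2b
Σ=4b of 4 (130bpm 4/4) — PASS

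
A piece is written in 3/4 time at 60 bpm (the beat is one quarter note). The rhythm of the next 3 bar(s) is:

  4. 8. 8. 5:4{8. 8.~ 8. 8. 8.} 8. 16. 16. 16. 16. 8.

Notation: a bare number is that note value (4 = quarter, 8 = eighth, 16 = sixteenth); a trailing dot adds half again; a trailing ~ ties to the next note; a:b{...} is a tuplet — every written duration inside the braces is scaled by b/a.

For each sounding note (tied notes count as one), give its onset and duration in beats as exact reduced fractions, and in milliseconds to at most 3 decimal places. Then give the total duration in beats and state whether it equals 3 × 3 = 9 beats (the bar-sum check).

1) 0.0ms=0b +1500.0ms=3/2b
2) 1500.0ms=3/2b +750.0ms=3/4b
3) 2250.0ms=9/4b +750.0ms=3/4b
4) 3000.0ms=3b +600.0ms=3/5b
5) 3600.0ms=18/5b +1200.0ms=6/5b
6) 4800.0ms=24/5b +600.0ms=3/5b
7) 5400.0ms=27/5b +600.0ms=3/5b
8) 6000.0ms=6b +750.0ms=3/4b
9) 6750.0ms=27/4b +375.0ms=3/8b
10) 7125.0ms=57/8b +375.0ms=3/8b
11) 7500.0ms=15/2b +375.0ms=3/8b
12) 7875.0ms=63/8b +375.0ms=3/8b
13) 8250.0ms=33/4b +750.0ms=3/4b
Σ=9b of 9 (60bpm 3/4) — PASS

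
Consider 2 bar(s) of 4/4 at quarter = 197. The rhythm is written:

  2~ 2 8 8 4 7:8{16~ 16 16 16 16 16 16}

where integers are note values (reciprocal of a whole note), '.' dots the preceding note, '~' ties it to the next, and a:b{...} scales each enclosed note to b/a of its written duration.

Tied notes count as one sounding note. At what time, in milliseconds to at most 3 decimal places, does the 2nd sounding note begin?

1. 0.0ms @ 0 + 1218.274ms (4)
2. 1218.274ms @ 4 + 152.284ms (1/2)
3. 1370.558ms @ 9/2 + 152.284ms (1/2)
4. 1522.843ms @ 5 + 304.569ms (1)
5. 1827.411ms @ 6 + 174.039ms (4/7)
6. 2001.45ms @ 46/7 + 87.02ms (2/7)
7. 2088.47ms @ 48/7 + 87.02ms (2/7)
8. 2175.489ms @ 50/7 + 87.02ms (2/7)
9. 2262.509ms @ 52/7 + 87.02ms (2/7)
10. 2349.529ms @ 54/7 + 87.02ms (2/7)

note 2 onset = 4b = 1218.274ms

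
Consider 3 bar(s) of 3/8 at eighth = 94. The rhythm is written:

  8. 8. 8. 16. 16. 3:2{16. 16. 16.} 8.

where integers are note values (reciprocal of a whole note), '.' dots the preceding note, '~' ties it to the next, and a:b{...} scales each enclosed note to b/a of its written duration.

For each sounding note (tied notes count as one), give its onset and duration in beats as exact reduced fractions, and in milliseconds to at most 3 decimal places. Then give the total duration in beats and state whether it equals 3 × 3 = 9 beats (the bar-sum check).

1) 0.0ms=0b +957.447ms=3/2b
2) 957.447ms=3/2b +957.447ms=3/2b
3) 1914.894ms=3b +957.447ms=3/2b
4) 2872.34ms=9/2b +478.723ms=3/4b
5) 3351.064ms=21/4b +478.723ms=3/4b
6) 3829.787ms=6b +319.149ms=1/2b
7) 4148.936ms=13/2b +319.149ms=1/2b
8) 4468.085ms=7b +319.149ms=1/2b
9) 4787.234ms=15/2b +957.447ms=3/2b
Σ=9b of 9 (94bpm 3/8) — PASS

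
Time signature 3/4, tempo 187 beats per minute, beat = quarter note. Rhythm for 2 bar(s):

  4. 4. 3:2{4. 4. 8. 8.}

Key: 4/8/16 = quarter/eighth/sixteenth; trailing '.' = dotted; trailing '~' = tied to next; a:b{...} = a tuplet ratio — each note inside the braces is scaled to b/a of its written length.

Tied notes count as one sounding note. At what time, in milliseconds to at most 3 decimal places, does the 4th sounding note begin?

note 4 onset = 4b = 1283.422ms

1. 0.0ms @ 0 + 481.283ms (3/2)
2. 481.283ms @ 3/2 + 481.283ms (3/2)
3. 962.567ms @ 3 + 320.856ms (1)
4. 1283.422ms @ 4 + 320.856ms (1)
5. 1604.278ms @ 5 + 160.428ms (1/2)
6. 1764.706ms @ 11/2 + 160.428ms (1/2)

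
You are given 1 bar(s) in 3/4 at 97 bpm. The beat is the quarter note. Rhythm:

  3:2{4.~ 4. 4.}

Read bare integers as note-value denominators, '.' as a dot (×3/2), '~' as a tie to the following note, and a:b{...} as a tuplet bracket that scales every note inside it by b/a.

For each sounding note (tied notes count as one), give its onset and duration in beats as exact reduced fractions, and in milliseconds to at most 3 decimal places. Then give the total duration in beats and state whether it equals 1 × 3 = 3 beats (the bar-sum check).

1) 0.0ms=0b +1237.113ms=2b
2) 1237.113ms=2b +618.557ms=1b
Σ=3b of 3 (97bpm 3/4) — PASS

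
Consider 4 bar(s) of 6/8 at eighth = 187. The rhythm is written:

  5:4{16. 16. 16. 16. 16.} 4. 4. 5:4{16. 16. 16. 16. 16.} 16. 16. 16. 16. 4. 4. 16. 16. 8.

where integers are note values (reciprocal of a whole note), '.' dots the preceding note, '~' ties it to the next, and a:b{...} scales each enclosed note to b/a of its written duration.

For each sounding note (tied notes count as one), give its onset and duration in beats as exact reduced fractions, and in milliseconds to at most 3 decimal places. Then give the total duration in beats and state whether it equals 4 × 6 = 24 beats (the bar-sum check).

1) 0.0ms=0b +192.513ms=3/5b
2) 192.513ms=3/5b +192.513ms=3/5b
3) 385.027ms=6/5b +192.513ms=3/5b
4) 577.54ms=9/5b +192.513ms=3/5b
5) 770.053ms=12/5b +192.513ms=3/5b
6) 962.567ms=3b +962.567ms=3b
7) 1925.134ms=6b +962.567ms=3b
8) 2887.701ms=9b +192.513ms=3/5b
9) 3080.214ms=48/5b +192.513ms=3/5b
10) 3272.727ms=51/5b +192.513ms=3/5b
11) 3465.241ms=54/5b +192.513ms=3/5b
12) 3657.754ms=57/5b +192.513ms=3/5b
13) 3850.267ms=12b +240.642ms=3/4b
14) 4090.909ms=51/4b +240.642ms=3/4b
15) 4331.551ms=27/2b +240.642ms=3/4b
16) 4572.193ms=57/4b +240.642ms=3/4b
17) 4812.834ms=15b +962.567ms=3b
18) 5775.401ms=18b +962.567ms=3b
19) 6737.968ms=21b +240.642ms=3/4b
20) 6978.61ms=87/4b +240.642ms=3/4b
21) 7219.251ms=45/2b +481.283ms=3/2b
Σ=24b of 24 (187bpm 6/8) — PASS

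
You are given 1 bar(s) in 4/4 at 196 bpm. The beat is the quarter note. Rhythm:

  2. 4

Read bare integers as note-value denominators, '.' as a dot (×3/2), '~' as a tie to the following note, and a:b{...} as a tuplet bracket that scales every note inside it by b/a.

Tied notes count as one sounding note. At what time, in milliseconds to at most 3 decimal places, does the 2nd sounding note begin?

1. 0.0ms @ 0 + 918.367ms (3)
2. 918.367ms @ 3 + 306.122ms (1)

note 2 onset = 3b = 918.367ms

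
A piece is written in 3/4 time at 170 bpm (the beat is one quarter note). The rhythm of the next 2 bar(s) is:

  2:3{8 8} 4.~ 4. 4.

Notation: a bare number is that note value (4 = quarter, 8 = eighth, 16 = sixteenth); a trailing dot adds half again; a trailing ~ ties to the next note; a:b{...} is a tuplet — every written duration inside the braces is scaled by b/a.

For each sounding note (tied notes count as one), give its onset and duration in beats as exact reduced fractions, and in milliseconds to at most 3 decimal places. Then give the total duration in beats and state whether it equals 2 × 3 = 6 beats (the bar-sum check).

1) 0.0ms=0b +264.706ms=3/4b
2) 264.706ms=3/4b +264.706ms=3/4b
3) 529.412ms=3/2b +1058.824ms=3b
4) 1588.235ms=9/2b +529.412ms=3/2b
Σ=6b of 6 (170bpm 3/4) — PASS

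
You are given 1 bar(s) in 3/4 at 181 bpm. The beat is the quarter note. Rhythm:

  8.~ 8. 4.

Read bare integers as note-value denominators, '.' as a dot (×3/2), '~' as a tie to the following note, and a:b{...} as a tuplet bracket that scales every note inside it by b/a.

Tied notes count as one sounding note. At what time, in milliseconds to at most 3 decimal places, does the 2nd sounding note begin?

note 2 onset = 3/2b = 497.238ms

1. 0.0ms @ 0 + 497.238ms (3/2)
2. 497.238ms @ 3/2 + 497.238ms (3/2)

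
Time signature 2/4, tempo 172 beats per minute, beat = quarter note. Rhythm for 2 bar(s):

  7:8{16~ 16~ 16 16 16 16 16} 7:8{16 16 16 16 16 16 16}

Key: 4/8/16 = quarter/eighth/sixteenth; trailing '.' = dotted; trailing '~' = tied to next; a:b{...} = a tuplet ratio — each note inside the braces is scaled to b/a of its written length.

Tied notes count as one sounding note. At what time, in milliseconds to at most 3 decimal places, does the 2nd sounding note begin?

1. 0.0ms @ 0 + 299.003ms (6/7)
2. 299.003ms @ 6/7 + 99.668ms (2/7)
3. 398.671ms @ 8/7 + 99.668ms (2/7)
4. 498.339ms @ 10/7 + 99.668ms (2/7)
5. 598.007ms @ 12/7 + 99.668ms (2/7)
6. 697.674ms @ 2 + 99.668ms (2/7)
7. 797.342ms @ 16/7 + 99.668ms (2/7)
8. 897.01ms @ 18/7 + 99.668ms (2/7)
9. 996.678ms @ 20/7 + 99.668ms (2/7)
10. 1096.346ms @ 22/7 + 99.668ms (2/7)
11. 1196.013ms @ 24/7 + 99.668ms (2/7)
12. 1295.681ms @ 26/7 + 99.668ms (2/7)

note 2 onset = 6/7b = 299.003ms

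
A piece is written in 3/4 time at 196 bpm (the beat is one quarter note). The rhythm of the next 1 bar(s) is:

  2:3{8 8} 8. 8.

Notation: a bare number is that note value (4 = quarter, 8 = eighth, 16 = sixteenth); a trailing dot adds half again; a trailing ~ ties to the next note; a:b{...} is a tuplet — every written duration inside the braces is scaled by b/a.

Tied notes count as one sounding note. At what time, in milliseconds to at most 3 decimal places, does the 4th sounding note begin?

1. 0.0ms @ 0 + 229.592ms (3/4)
2. 229.592ms @ 3/4 + 229.592ms (3/4)
3. 459.184ms @ 3/2 + 229.592ms (3/4)
4. 688.776ms @ 9/4 + 229.592ms (3/4)

note 4 onset = 9/4b = 688.776ms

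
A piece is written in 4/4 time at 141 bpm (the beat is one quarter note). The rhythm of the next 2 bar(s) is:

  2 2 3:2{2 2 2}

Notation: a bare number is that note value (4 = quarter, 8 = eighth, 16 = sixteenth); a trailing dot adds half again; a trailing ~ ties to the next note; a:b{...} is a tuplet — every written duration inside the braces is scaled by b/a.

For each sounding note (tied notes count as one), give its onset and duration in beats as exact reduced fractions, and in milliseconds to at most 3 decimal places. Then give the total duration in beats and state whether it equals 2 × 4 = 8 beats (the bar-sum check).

1) 0.0ms=0b +851.064ms=2b
2) 851.064ms=2b +851.064ms=2b
3) 1702.128ms=4b +567.376ms=4/3b
4) 2269.504ms=16/3b +567.376ms=4/3b
5) 2836.879ms=20/3b +567.376ms=4/3b
Σ=8b of 8 (141bpm 4/4) — PASS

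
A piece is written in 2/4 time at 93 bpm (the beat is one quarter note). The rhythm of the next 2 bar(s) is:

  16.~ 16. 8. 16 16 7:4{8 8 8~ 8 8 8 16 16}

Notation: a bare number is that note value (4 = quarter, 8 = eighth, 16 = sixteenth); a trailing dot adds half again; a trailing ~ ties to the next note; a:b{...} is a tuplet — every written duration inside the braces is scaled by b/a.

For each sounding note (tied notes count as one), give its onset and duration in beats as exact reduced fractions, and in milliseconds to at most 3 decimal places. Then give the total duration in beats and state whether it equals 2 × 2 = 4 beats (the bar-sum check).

1) 0.0ms=0b +483.871ms=3/4b
2) 483.871ms=3/4b +483.871ms=3/4b
3) 967.742ms=3/2b +161.29ms=1/4b
4) 1129.032ms=7/4b +161.29ms=1/4b
5) 1290.323ms=2b +184.332ms=2/7b
6) 1474.654ms=16/7b +184.332ms=2/7b
7) 1658.986ms=18/7b +368.664ms=4/7b
8) 2027.65ms=22/7b +184.332ms=2/7b
9) 2211.982ms=24/7b +184.332ms=2/7b
10) 2396.313ms=26/7b +92.166ms=1/7b
11) 2488.479ms=27/7b +92.166ms=1/7b
Σ=4b of 4 (93bpm 2/4) — PASS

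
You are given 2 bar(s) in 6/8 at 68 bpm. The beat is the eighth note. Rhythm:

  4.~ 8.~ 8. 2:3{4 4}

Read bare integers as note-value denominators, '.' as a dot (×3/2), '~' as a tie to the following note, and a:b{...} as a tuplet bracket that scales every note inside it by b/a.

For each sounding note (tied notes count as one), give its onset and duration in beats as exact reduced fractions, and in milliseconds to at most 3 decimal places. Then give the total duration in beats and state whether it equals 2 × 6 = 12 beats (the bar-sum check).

1) 0.0ms=0b +5294.118ms=6b
2) 5294.118ms=6b +2647.059ms=3b
3) 7941.176ms=9b +2647.059ms=3b
Σ=12b of 12 (68bpm 6/8) — PASS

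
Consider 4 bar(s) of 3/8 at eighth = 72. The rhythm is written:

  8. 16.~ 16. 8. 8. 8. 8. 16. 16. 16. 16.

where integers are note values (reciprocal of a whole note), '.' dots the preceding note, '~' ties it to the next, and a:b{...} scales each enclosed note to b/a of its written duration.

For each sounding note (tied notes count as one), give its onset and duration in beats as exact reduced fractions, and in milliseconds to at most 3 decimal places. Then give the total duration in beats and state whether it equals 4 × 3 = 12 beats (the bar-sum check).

1) 0.0ms=0b +1250.0ms=3/2b
2) 1250.0ms=3/2b +1250.0ms=3/2b
3) 2500.0ms=3b +1250.0ms=3/2b
4) 3750.0ms=9/2b +1250.0ms=3/2b
5) 5000.0ms=6b +1250.0ms=3/2b
6) 6250.0ms=15/2b +1250.0ms=3/2b
7) 7500.0ms=9b +625.0ms=3/4b
8) 8125.0ms=39/4b +625.0ms=3/4b
9) 8750.0ms=21/2b +625.0ms=3/4b
10) 9375.0ms=45/4b +625.0ms=3/4b
Σ=12b of 12 (72bpm 3/8) — PASS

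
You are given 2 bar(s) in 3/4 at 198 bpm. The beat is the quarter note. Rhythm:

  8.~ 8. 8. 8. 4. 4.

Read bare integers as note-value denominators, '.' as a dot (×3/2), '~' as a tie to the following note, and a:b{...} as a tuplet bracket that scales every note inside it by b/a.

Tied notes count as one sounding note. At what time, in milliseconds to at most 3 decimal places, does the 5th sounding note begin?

1. 0.0ms @ 0 + 454.545ms (3/2)
2. 454.545ms @ 3/2 + 227.273ms (3/4)
3. 681.818ms @ 9/4 + 227.273ms (3/4)
4. 909.091ms @ 3 + 454.545ms (3/2)
5. 1363.636ms @ 9/2 + 454.545ms (3/2)

note 5 onset = 9/2b = 1363.636ms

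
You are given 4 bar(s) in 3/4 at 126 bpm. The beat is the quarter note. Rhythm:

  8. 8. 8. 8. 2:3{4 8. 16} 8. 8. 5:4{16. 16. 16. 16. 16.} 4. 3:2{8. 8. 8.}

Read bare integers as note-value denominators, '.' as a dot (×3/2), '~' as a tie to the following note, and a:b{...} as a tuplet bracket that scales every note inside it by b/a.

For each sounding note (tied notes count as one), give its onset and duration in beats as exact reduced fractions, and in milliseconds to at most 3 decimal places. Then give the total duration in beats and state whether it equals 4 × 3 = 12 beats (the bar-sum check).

1) 0.0ms=0b +357.143ms=3/4b
2) 357.143ms=3/4b +357.143ms=3/4b
3) 714.286ms=3/2b +357.143ms=3/4b
4) 1071.429ms=9/4b +357.143ms=3/4b
5) 1428.571ms=3b +714.286ms=3/2b
6) 2142.857ms=9/2b +535.714ms=9/8b
7) 2678.571ms=45/8b +178.571ms=3/8b
8) 2857.143ms=6b +357.143ms=3/4b
9) 3214.286ms=27/4b +357.143ms=3/4b
10) 3571.429ms=15/2b +142.857ms=3/10b
11) 3714.286ms=39/5b +142.857ms=3/10b
12) 3857.143ms=81/10b +142.857ms=3/10b
13) 4000.0ms=42/5b +142.857ms=3/10b
14) 4142.857ms=87/10b +142.857ms=3/10b
15) 4285.714ms=9b +714.286ms=3/2b
16) 5000.0ms=21/2b +238.095ms=1/2b
17) 5238.095ms=11b +238.095ms=1/2b
18) 5476.19ms=23/2b +238.095ms=1/2b
Σ=12b of 12 (126bpm 3/4) — PASS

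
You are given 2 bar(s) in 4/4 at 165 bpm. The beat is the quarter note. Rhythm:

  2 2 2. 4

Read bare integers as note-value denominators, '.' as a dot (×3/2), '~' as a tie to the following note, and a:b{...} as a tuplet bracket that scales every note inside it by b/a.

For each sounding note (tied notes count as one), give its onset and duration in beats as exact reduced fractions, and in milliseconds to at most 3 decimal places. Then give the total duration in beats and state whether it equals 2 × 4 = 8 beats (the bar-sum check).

1) 0.0ms=0b +727.273ms=2b
2) 727.273ms=2b +727.273ms=2b
3) 1454.545ms=4b +1090.909ms=3b
4) 2545.455ms=7b +363.636ms=1b
Σ=8b of 8 (165bpm 4/4) — PASS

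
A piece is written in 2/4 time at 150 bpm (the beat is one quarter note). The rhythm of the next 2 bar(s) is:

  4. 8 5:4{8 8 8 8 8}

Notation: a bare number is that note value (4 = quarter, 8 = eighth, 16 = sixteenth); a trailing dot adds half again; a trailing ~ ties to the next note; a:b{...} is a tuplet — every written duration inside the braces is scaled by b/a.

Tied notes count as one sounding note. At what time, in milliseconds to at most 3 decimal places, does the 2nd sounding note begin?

note 2 onset = 3/2b = 600.0ms

1. 0.0ms @ 0 + 600.0ms (3/2)
2. 600.0ms @ 3/2 + 200.0ms (1/2)
3. 800.0ms @ 2 + 160.0ms (2/5)
4. 960.0ms @ 12/5 + 160.0ms (2/5)
5. 1120.0ms @ 14/5 + 160.0ms (2/5)
6. 1280.0ms @ 16/5 + 160.0ms (2/5)
7. 1440.0ms @ 18/5 + 160.0ms (2/5)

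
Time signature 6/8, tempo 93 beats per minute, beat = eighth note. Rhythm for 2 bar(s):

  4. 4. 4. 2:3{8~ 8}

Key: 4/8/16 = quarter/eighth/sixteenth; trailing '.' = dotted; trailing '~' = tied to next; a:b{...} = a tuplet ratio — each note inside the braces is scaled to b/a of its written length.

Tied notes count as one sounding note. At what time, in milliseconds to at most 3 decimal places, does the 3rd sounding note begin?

note 3 onset = 6b = 3870.968ms

1. 0.0ms @ 0 + 1935.484ms (3)
2. 1935.484ms @ 3 + 1935.484ms (3)
3. 3870.968ms @ 6 + 1935.484ms (3)
4. 5806.452ms @ 9 + 1935.484ms (3)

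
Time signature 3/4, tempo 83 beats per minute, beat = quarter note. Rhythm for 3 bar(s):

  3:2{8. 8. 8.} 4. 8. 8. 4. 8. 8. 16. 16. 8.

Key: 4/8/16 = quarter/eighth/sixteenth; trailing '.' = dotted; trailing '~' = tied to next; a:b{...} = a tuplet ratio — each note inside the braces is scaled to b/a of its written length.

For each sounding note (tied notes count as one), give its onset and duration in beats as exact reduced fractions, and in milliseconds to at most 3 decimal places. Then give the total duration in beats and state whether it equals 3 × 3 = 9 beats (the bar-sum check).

1) 0.0ms=0b +361.446ms=1/2b
2) 361.446ms=1/2b +361.446ms=1/2b
3) 722.892ms=1b +361.446ms=1/2b
4) 1084.337ms=3/2b +1084.337ms=3/2b
5) 2168.675ms=3b +542.169ms=3/4b
6) 2710.843ms=15/4b +542.169ms=3/4b
7) 3253.012ms=9/2b +1084.337ms=3/2b
8) 4337.349ms=6b +542.169ms=3/4b
9) 4879.518ms=27/4b +542.169ms=3/4b
10) 5421.687ms=15/2b +271.084ms=3/8b
11) 5692.771ms=63/8b +271.084ms=3/8b
12) 5963.855ms=33/4b +542.169ms=3/4b
Σ=9b of 9 (83bpm 3/4) — PASS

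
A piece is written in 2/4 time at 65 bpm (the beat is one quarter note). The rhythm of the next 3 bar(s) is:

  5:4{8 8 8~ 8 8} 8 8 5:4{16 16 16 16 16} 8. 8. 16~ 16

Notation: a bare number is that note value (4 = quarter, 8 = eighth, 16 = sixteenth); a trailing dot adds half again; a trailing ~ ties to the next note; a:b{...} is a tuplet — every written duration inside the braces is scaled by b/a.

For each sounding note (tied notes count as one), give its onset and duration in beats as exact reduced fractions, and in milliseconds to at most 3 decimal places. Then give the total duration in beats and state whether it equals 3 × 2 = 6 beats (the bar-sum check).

1) 0.0ms=0b +369.231ms=2/5b
2) 369.231ms=2/5b +369.231ms=2/5b
3) 738.462ms=4/5b +738.462ms=4/5b
4) 1476.923ms=8/5b +369.231ms=2/5b
5) 1846.154ms=2b +461.538ms=1/2b
6) 2307.692ms=5/2b +461.538ms=1/2b
7) 2769.231ms=3b +184.615ms=1/5b
8) 2953.846ms=16/5b +184.615ms=1/5b
9) 3138.462ms=17/5b +184.615ms=1/5b
10) 3323.077ms=18/5b +184.615ms=1/5b
11) 3507.692ms=19/5b +184.615ms=1/5b
12) 3692.308ms=4b +692.308ms=3/4b
13) 4384.615ms=19/4b +692.308ms=3/4b
14) 5076.923ms=11/2b +461.538ms=1/2b
Σ=6b of 6 (65bpm 2/4) — PASS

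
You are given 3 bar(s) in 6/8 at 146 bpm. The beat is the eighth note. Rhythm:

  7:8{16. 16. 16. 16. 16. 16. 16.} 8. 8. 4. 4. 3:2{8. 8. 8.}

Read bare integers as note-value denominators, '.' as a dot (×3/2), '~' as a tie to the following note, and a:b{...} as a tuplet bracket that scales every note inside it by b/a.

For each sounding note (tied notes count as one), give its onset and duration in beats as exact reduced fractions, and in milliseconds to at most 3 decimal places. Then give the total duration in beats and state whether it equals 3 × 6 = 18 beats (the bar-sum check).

1) 0.0ms=0b +352.25ms=6/7b
2) 352.25ms=6/7b +352.25ms=6/7b
3) 704.501ms=12/7b +352.25ms=6/7b
4) 1056.751ms=18/7b +352.25ms=6/7b
5) 1409.002ms=24/7b +352.25ms=6/7b
6) 1761.252ms=30/7b +352.25ms=6/7b
7) 2113.503ms=36/7b +352.25ms=6/7b
8) 2465.753ms=6b +616.438ms=3/2b
9) 3082.192ms=15/2b +616.438ms=3/2b
10) 3698.63ms=9b +1232.877ms=3b
11) 4931.507ms=12b +1232.877ms=3b
12) 6164.384ms=15b +410.959ms=1b
13) 6575.342ms=16b +410.959ms=1b
14) 6986.301ms=17b +410.959ms=1b
Σ=18b of 18 (146bpm 6/8) — PASS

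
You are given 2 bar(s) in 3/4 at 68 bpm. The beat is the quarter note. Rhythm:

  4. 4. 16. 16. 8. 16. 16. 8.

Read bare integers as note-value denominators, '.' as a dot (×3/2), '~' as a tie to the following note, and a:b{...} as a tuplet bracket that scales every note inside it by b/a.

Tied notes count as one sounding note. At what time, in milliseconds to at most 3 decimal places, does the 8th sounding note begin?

note 8 onset = 21/4b = 4632.353ms

1. 0.0ms @ 0 + 1323.529ms (3/2)
2. 1323.529ms @ 3/2 + 1323.529ms (3/2)
3. 2647.059ms @ 3 + 330.882ms (3/8)
4. 2977.941ms @ 27/8 + 330.882ms (3/8)
5. 3308.824ms @ 15/4 + 661.765ms (3/4)
6. 3970.588ms @ 9/2 + 330.882ms (3/8)
7. 4301.471ms @ 39/8 + 330.882ms (3/8)
8. 4632.353ms @ 21/4 + 661.765ms (3/4)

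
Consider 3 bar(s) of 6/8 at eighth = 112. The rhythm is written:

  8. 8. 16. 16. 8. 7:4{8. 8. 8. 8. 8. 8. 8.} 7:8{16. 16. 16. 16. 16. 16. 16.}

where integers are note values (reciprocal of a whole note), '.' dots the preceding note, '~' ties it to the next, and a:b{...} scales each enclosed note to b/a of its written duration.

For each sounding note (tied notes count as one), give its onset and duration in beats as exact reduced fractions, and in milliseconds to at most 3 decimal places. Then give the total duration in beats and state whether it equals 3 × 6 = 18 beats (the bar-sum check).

1) 0.0ms=0b +803.571ms=3/2b
2) 803.571ms=3/2b +803.571ms=3/2b
3) 1607.143ms=3b +401.786ms=3/4b
4) 2008.929ms=15/4b +401.786ms=3/4b
5) 2410.714ms=9/2b +803.571ms=3/2b
6) 3214.286ms=6b +459.184ms=6/7b
7) 3673.469ms=48/7b +459.184ms=6/7b
8) 4132.653ms=54/7b +459.184ms=6/7b
9) 4591.837ms=60/7b +459.184ms=6/7b
10) 5051.02ms=66/7b +459.184ms=6/7b
11) 5510.204ms=72/7b +459.184ms=6/7b
12) 5969.388ms=78/7b +459.184ms=6/7b
13) 6428.571ms=12b +459.184ms=6/7b
14) 6887.755ms=90/7b +459.184ms=6/7b
15) 7346.939ms=96/7b +459.184ms=6/7b
16) 7806.122ms=102/7b +459.184ms=6/7b
17) 8265.306ms=108/7b +459.184ms=6/7b
18) 8724.49ms=114/7b +459.184ms=6/7b
19) 9183.673ms=120/7b +459.184ms=6/7b
Σ=18b of 18 (112bpm 6/8) — PASS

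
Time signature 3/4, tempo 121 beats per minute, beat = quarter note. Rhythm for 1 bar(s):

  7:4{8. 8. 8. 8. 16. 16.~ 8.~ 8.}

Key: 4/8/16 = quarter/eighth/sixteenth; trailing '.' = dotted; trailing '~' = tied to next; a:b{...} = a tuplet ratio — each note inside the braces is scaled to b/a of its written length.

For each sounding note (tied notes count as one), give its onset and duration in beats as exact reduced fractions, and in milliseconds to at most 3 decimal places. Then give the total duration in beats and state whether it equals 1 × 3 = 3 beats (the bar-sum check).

1) 0.0ms=0b +212.515ms=3/7b
2) 212.515ms=3/7b +212.515ms=3/7b
3) 425.03ms=6/7b +212.515ms=3/7b
4) 637.544ms=9/7b +212.515ms=3/7b
5) 850.059ms=12/7b +106.257ms=3/14b
6) 956.316ms=27/14b +531.287ms=15/14b
Σ=3b of 3 (121bpm 3/4) — PASS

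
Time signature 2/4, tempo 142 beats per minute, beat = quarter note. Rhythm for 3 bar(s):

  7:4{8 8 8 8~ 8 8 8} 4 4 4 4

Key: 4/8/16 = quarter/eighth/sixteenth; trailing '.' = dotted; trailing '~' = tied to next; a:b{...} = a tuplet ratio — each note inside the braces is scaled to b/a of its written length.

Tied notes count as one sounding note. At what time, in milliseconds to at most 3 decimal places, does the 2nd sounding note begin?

note 2 onset = 2/7b = 120.724ms

1. 0.0ms @ 0 + 120.724ms (2/7)
2. 120.724ms @ 2/7 + 120.724ms (2/7)
3. 241.449ms @ 4/7 + 120.724ms (2/7)
4. 362.173ms @ 6/7 + 241.449ms (4/7)
5. 603.622ms @ 10/7 + 120.724ms (2/7)
6. 724.346ms @ 12/7 + 120.724ms (2/7)
7. 845.07ms @ 2 + 422.535ms (1)
8. 1267.606ms @ 3 + 422.535ms (1)
9. 1690.141ms @ 4 + 422.535ms (1)
10. 2112.676ms @ 5 + 422.535ms (1)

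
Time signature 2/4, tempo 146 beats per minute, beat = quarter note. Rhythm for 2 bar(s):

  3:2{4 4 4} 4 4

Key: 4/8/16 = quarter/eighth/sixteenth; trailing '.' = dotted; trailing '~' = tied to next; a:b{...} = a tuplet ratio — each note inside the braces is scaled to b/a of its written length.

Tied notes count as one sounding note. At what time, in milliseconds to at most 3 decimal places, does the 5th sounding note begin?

1. 0.0ms @ 0 + 273.973ms (2/3)
2. 273.973ms @ 2/3 + 273.973ms (2/3)
3. 547.945ms @ 4/3 + 273.973ms (2/3)
4. 821.918ms @ 2 + 410.959ms (1)
5. 1232.877ms @ 3 + 410.959ms (1)

note 5 onset = 3b = 1232.877ms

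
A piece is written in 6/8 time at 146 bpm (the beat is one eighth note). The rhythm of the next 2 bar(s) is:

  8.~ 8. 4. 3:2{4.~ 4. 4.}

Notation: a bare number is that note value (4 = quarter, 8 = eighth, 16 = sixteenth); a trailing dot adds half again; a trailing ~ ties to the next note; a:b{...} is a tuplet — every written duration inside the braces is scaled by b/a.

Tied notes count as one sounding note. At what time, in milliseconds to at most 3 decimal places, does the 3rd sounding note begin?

1. 0.0ms @ 0 + 1232.877ms (3)
2. 1232.877ms @ 3 + 1232.877ms (3)
3. 2465.753ms @ 6 + 1643.836ms (4)
4. 4109.589ms @ 10 + 821.918ms (2)

note 3 onset = 6b = 2465.753ms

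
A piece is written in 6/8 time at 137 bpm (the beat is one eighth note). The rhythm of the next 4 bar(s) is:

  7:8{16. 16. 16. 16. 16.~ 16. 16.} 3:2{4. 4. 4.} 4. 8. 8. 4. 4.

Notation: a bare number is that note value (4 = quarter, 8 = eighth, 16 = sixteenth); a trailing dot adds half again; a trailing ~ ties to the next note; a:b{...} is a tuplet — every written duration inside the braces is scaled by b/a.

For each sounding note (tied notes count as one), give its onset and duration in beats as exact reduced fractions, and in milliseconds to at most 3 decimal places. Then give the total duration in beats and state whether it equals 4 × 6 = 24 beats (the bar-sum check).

1) 0.0ms=0b +375.391ms=6/7b
2) 375.391ms=6/7b +375.391ms=6/7b
3) 750.782ms=12/7b +375.391ms=6/7b
4) 1126.173ms=18/7b +375.391ms=6/7b
5) 1501.564ms=24/7b +750.782ms=12/7b
6) 2252.346ms=36/7b +375.391ms=6/7b
7) 2627.737ms=6b +875.912ms=2b
8) 3503.65ms=8b +875.912ms=2b
9) 4379.562ms=10b +875.912ms=2b
10) 5255.474ms=12b +1313.869ms=3b
11) 6569.343ms=15b +656.934ms=3/2b
12) 7226.277ms=33/2b +656.934ms=3/2b
13) 7883.212ms=18b +1313.869ms=3b
14) 9197.08ms=21b +1313.869ms=3b
Σ=24b of 24 (137bpm 6/8) — PASS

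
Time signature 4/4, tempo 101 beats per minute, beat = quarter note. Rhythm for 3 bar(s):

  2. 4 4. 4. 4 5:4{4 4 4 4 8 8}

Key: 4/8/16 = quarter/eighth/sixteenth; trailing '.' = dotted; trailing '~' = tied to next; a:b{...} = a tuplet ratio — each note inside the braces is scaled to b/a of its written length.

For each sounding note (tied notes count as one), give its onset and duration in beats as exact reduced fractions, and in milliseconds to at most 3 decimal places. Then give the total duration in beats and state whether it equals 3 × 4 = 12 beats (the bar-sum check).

1) 0.0ms=0b +1782.178ms=3b
2) 1782.178ms=3b +594.059ms=1b
3) 2376.238ms=4b +891.089ms=3/2b
4) 3267.327ms=11/2b +891.089ms=3/2b
5) 4158.416ms=7b +594.059ms=1b
6) 4752.475ms=8b +475.248ms=4/5b
7) 5227.723ms=44/5b +475.248ms=4/5b
8) 5702.97ms=48/5b +475.248ms=4/5b
9) 6178.218ms=52/5b +475.248ms=4/5b
10) 6653.465ms=56/5b +237.624ms=2/5b
11) 6891.089ms=58/5b +237.624ms=2/5b
Σ=12b of 12 (101bpm 4/4) — PASS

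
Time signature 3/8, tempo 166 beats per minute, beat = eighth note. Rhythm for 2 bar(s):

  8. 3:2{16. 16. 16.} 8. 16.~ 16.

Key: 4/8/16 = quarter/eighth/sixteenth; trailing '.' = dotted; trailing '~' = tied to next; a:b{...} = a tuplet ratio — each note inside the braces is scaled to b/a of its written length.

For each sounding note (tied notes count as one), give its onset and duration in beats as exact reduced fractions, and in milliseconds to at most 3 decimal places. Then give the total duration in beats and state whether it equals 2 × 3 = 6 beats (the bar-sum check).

1) 0.0ms=0b +542.169ms=3/2b
2) 542.169ms=3/2b +180.723ms=1/2b
3) 722.892ms=2b +180.723ms=1/2b
4) 903.614ms=5/2b +180.723ms=1/2b
5) 1084.337ms=3b +542.169ms=3/2b
6) 1626.506ms=9/2b +542.169ms=3/2b
Σ=6b of 6 (166bpm 3/8) — PASS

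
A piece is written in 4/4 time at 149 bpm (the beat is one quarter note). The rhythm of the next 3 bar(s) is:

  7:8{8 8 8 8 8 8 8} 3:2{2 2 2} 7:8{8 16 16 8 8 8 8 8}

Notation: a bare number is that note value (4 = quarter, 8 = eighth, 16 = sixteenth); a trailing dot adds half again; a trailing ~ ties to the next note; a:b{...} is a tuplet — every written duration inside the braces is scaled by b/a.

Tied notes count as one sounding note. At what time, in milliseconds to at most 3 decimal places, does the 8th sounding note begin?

note 8 onset = 4b = 1610.738ms

1. 0.0ms @ 0 + 230.105ms (4/7)
2. 230.105ms @ 4/7 + 230.105ms (4/7)
3. 460.211ms @ 8/7 + 230.105ms (4/7)
4. 690.316ms @ 12/7 + 230.105ms (4/7)
5. 920.422ms @ 16/7 + 230.105ms (4/7)
6. 1150.527ms @ 20/7 + 230.105ms (4/7)
7. 1380.633ms @ 24/7 + 230.105ms (4/7)
8. 1610.738ms @ 4 + 536.913ms (4/3)
9. 2147.651ms @ 16/3 + 536.913ms (4/3)
10. 2684.564ms @ 20/3 + 536.913ms (4/3)
11. 3221.477ms @ 8 + 230.105ms (4/7)
12. 3451.582ms @ 60/7 + 115.053ms (2/7)
13. 3566.635ms @ 62/7 + 115.053ms (2/7)
14. 3681.687ms @ 64/7 + 230.105ms (4/7)
15. 3911.793ms @ 68/7 + 230.105ms (4/7)
16. 4141.898ms @ 72/7 + 230.105ms (4/7)
17. 4372.004ms @ 76/7 + 230.105ms (4/7)
18. 4602.109ms @ 80/7 + 230.105ms (4/7)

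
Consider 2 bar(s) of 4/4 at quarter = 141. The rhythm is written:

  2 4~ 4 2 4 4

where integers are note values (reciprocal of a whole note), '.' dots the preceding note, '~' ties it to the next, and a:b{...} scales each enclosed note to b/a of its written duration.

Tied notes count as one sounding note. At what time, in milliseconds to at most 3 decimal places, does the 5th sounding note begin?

note 5 onset = 7b = 2978.723ms

1. 0.0ms @ 0 + 851.064ms (2)
2. 851.064ms @ 2 + 851.064ms (2)
3. 1702.128ms @ 4 + 851.064ms (2)
4. 2553.191ms @ 6 + 425.532ms (1)
5. 2978.723ms @ 7 + 425.532ms (1)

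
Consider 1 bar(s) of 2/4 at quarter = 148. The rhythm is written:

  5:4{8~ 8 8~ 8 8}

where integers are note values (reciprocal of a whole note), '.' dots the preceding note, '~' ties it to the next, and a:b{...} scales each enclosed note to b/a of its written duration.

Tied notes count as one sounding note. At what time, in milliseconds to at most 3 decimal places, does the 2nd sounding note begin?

note 2 onset = 4/5b = 324.324ms

1. 0.0ms @ 0 + 324.324ms (4/5)
2. 324.324ms @ 4/5 + 324.324ms (4/5)
3. 648.649ms @ 8/5 + 162.162ms (2/5)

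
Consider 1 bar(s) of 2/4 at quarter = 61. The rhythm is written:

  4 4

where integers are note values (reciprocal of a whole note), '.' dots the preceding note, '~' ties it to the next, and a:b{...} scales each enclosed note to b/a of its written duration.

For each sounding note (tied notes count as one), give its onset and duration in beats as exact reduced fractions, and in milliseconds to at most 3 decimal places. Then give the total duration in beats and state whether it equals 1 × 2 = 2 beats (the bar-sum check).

1) 0.0ms=0b +983.607ms=1b
2) 983.607ms=1b +983.607ms=1b
Σ=2b of 2 (61bpm 2/4) — PASS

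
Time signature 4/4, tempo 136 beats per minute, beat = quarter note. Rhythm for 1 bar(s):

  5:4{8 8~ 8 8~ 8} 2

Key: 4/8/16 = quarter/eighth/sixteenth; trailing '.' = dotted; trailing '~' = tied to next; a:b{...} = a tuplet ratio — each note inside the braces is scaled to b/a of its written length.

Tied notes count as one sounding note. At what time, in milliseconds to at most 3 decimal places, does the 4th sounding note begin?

1. 0.0ms @ 0 + 176.471ms (2/5)
2. 176.471ms @ 2/5 + 352.941ms (4/5)
3. 529.412ms @ 6/5 + 352.941ms (4/5)
4. 882.353ms @ 2 + 882.353ms (2)

note 4 onset = 2b = 882.353ms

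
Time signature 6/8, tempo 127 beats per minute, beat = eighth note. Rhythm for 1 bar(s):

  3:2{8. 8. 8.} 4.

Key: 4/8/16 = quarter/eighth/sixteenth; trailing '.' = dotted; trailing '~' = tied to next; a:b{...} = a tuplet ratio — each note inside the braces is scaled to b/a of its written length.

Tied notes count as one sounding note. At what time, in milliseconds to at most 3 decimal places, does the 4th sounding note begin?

note 4 onset = 3b = 1417.323ms

1. 0.0ms @ 0 + 472.441ms (1)
2. 472.441ms @ 1 + 472.441ms (1)
3. 944.882ms @ 2 + 472.441ms (1)
4. 1417.323ms @ 3 + 1417.323ms (3)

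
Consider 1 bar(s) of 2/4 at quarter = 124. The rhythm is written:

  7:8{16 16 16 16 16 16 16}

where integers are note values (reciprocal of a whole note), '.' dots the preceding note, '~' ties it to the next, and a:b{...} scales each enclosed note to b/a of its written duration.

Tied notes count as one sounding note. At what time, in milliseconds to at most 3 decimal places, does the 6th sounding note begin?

note 6 onset = 10/7b = 691.244ms

1. 0.0ms @ 0 + 138.249ms (2/7)
2. 138.249ms @ 2/7 + 138.249ms (2/7)
3. 276.498ms @ 4/7 + 138.249ms (2/7)
4. 414.747ms @ 6/7 + 138.249ms (2/7)
5. 552.995ms @ 8/7 + 138.249ms (2/7)
6. 691.244ms @ 10/7 + 138.249ms (2/7)
7. 829.493ms @ 12/7 + 138.249ms (2/7)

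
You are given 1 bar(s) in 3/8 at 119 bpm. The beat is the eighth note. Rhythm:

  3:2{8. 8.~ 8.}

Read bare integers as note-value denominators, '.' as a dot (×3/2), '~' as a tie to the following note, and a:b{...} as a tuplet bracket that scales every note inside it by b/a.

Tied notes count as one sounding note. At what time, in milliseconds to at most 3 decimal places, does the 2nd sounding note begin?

note 2 onset = 1b = 504.202ms

1. 0.0ms @ 0 + 504.202ms (1)
2. 504.202ms @ 1 + 1008.403ms (2)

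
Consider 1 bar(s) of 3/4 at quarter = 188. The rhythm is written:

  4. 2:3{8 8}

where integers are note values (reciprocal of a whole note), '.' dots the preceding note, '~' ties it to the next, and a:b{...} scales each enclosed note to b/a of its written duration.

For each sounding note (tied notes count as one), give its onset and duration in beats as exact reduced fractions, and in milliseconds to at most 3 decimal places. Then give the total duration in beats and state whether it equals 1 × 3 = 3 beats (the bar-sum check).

1) 0.0ms=0b +478.723ms=3/2b
2) 478.723ms=3/2b +239.362ms=3/4b
3) 718.085ms=9/4b +239.362ms=3/4b
Σ=3b of 3 (188bpm 3/4) — PASS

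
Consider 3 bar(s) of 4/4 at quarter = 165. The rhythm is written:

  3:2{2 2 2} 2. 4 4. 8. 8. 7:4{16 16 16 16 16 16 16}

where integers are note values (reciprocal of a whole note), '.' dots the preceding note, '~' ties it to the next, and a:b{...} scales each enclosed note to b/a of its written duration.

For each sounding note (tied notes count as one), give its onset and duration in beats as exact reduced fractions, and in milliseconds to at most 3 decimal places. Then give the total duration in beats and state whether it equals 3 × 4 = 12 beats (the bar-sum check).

1) 0.0ms=0b +484.848ms=4/3b
2) 484.848ms=4/3b +484.848ms=4/3b
3) 969.697ms=8/3b +484.848ms=4/3b
4) 1454.545ms=4b +1090.909ms=3b
5) 2545.455ms=7b +363.636ms=1b
6) 2909.091ms=8b +545.455ms=3/2b
7) 3454.545ms=19/2b +272.727ms=3/4b
8) 3727.273ms=41/4b +272.727ms=3/4b
9) 4000.0ms=11b +51.948ms=1/7b
10) 4051.948ms=78/7b +51.948ms=1/7b
11) 4103.896ms=79/7b +51.948ms=1/7b
12) 4155.844ms=80/7b +51.948ms=1/7b
13) 4207.792ms=81/7b +51.948ms=1/7b
14) 4259.74ms=82/7b +51.948ms=1/7b
15) 4311.688ms=83/7b +51.948ms=1/7b
Σ=12b of 12 (165bpm 4/4) — PASS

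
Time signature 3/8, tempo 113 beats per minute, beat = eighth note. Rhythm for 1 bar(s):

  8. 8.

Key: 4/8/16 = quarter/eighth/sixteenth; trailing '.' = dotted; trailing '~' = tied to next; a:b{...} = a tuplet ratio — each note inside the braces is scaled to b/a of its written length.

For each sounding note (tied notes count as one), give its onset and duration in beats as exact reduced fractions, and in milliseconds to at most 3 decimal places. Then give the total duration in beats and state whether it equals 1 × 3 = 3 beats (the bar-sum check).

1) 0.0ms=0b +796.46ms=3/2b
2) 796.46ms=3/2b +796.46ms=3/2b
Σ=3b of 3 (113bpm 3/8) — PASS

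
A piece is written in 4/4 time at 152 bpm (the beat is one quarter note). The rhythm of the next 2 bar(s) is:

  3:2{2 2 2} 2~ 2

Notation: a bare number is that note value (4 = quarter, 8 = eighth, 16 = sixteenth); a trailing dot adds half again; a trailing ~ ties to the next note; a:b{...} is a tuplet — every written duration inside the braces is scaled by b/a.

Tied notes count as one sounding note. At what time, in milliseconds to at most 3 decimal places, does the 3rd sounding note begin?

1. 0.0ms @ 0 + 526.316ms (4/3)
2. 526.316ms @ 4/3 + 526.316ms (4/3)
3. 1052.632ms @ 8/3 + 526.316ms (4/3)
4. 1578.947ms @ 4 + 1578.947ms (4)

note 3 onset = 8/3b = 1052.632ms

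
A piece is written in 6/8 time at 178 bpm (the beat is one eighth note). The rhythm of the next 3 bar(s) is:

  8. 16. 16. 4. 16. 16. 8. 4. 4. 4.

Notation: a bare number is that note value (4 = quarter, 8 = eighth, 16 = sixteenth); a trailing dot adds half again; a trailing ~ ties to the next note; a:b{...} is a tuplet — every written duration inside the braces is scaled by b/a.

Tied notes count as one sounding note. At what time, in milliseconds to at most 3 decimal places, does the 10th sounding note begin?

note 10 onset = 15b = 5056.18ms

1. 0.0ms @ 0 + 505.618ms (3/2)
2. 505.618ms @ 3/2 + 252.809ms (3/4)
3. 758.427ms @ 9/4 + 252.809ms (3/4)
4. 1011.236ms @ 3 + 1011.236ms (3)
5. 2022.472ms @ 6 + 252.809ms (3/4)
6. 2275.281ms @ 27/4 + 252.809ms (3/4)
7. 2528.09ms @ 15/2 + 505.618ms (3/2)
8. 3033.708ms @ 9 + 1011.236ms (3)
9. 4044.944ms @ 12 + 1011.236ms (3)
10. 5056.18ms @ 15 + 1011.236ms (3)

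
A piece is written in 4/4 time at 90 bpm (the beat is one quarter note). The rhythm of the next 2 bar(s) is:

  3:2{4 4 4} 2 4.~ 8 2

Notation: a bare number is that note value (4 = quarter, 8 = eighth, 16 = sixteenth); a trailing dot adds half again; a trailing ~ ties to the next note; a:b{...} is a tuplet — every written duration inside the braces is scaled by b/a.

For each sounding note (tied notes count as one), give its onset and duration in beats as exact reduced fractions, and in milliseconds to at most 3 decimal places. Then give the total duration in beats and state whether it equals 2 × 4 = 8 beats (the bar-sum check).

1) 0.0ms=0b +444.444ms=2/3b
2) 444.444ms=2/3b +444.444ms=2/3b
3) 888.889ms=4/3b +444.444ms=2/3b
4) 1333.333ms=2b +1333.333ms=2b
5) 2666.667ms=4b +1333.333ms=2b
6) 4000.0ms=6b +1333.333ms=2b
Σ=8b of 8 (90bpm 4/4) — PASS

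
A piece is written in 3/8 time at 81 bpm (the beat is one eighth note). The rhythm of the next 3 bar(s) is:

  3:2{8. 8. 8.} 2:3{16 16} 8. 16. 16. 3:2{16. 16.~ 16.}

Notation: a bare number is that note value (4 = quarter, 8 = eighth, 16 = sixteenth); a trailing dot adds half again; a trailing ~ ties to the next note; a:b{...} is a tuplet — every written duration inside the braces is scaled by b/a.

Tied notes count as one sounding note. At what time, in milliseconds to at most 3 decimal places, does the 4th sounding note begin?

note 4 onset = 3b = 2222.222ms

1. 0.0ms @ 0 + 740.741ms (1)
2. 740.741ms @ 1 + 740.741ms (1)
3. 1481.481ms @ 2 + 740.741ms (1)
4. 2222.222ms @ 3 + 555.556ms (3/4)
5. 2777.778ms @ 15/4 + 555.556ms (3/4)
6. 3333.333ms @ 9/2 + 1111.111ms (3/2)
7. 4444.444ms @ 6 + 555.556ms (3/4)
8. 5000.0ms @ 27/4 + 555.556ms (3/4)
9. 5555.556ms @ 15/2 + 370.37ms (1/2)
10. 5925.926ms @ 8 + 740.741ms (1)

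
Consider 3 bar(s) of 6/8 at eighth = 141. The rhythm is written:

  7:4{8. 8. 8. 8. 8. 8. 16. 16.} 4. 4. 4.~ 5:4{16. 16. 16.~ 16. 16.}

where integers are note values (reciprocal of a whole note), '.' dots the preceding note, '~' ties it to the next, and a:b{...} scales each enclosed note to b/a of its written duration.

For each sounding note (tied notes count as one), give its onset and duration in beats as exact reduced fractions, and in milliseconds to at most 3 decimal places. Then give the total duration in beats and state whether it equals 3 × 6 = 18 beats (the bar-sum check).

1) 0.0ms=0b +364.742ms=6/7b
2) 364.742ms=6/7b +364.742ms=6/7b
3) 729.483ms=12/7b +364.742ms=6/7b
4) 1094.225ms=18/7b +364.742ms=6/7b
5) 1458.967ms=24/7b +364.742ms=6/7b
6) 1823.708ms=30/7b +364.742ms=6/7b
7) 2188.45ms=36/7b +182.371ms=3/7b
8) 2370.821ms=39/7b +182.371ms=3/7b
9) 2553.191ms=6b +1276.596ms=3b
10) 3829.787ms=9b +1276.596ms=3b
11) 5106.383ms=12b +1531.915ms=18/5b
12) 6638.298ms=78/5b +255.319ms=3/5b
13) 6893.617ms=81/5b +510.638ms=6/5b
14) 7404.255ms=87/5b +255.319ms=3/5b
Σ=18b of 18 (141bpm 6/8) — PASS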